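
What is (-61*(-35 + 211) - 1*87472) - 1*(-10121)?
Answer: -88087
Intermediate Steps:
(-61*(-35 + 211) - 1*87472) - 1*(-10121) = (-61*176 - 87472) + 10121 = (-10736 - 87472) + 10121 = -98208 + 10121 = -88087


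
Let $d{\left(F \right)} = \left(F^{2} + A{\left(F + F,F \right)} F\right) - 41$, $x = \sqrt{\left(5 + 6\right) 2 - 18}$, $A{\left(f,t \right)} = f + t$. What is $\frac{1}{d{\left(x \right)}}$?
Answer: $- \frac{1}{25} \approx -0.04$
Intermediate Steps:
$x = 2$ ($x = \sqrt{11 \cdot 2 - 18} = \sqrt{22 - 18} = \sqrt{4} = 2$)
$d{\left(F \right)} = -41 + 4 F^{2}$ ($d{\left(F \right)} = \left(F^{2} + \left(\left(F + F\right) + F\right) F\right) - 41 = \left(F^{2} + \left(2 F + F\right) F\right) - 41 = \left(F^{2} + 3 F F\right) - 41 = \left(F^{2} + 3 F^{2}\right) - 41 = 4 F^{2} - 41 = -41 + 4 F^{2}$)
$\frac{1}{d{\left(x \right)}} = \frac{1}{-41 + 4 \cdot 2^{2}} = \frac{1}{-41 + 4 \cdot 4} = \frac{1}{-41 + 16} = \frac{1}{-25} = - \frac{1}{25}$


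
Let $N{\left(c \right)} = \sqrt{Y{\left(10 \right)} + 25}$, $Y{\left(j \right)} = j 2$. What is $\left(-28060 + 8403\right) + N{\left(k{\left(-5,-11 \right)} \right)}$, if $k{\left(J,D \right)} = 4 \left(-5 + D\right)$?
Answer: $-19657 + 3 \sqrt{5} \approx -19650.0$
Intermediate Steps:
$Y{\left(j \right)} = 2 j$
$k{\left(J,D \right)} = -20 + 4 D$
$N{\left(c \right)} = 3 \sqrt{5}$ ($N{\left(c \right)} = \sqrt{2 \cdot 10 + 25} = \sqrt{20 + 25} = \sqrt{45} = 3 \sqrt{5}$)
$\left(-28060 + 8403\right) + N{\left(k{\left(-5,-11 \right)} \right)} = \left(-28060 + 8403\right) + 3 \sqrt{5} = -19657 + 3 \sqrt{5}$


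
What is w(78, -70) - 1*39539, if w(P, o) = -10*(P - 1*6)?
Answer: -40259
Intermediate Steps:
w(P, o) = 60 - 10*P (w(P, o) = -10*(P - 6) = -10*(-6 + P) = 60 - 10*P)
w(78, -70) - 1*39539 = (60 - 10*78) - 1*39539 = (60 - 780) - 39539 = -720 - 39539 = -40259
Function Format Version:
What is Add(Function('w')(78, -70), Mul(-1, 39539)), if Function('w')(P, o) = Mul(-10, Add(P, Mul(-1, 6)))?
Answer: -40259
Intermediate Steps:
Function('w')(P, o) = Add(60, Mul(-10, P)) (Function('w')(P, o) = Mul(-10, Add(P, -6)) = Mul(-10, Add(-6, P)) = Add(60, Mul(-10, P)))
Add(Function('w')(78, -70), Mul(-1, 39539)) = Add(Add(60, Mul(-10, 78)), Mul(-1, 39539)) = Add(Add(60, -780), -39539) = Add(-720, -39539) = -40259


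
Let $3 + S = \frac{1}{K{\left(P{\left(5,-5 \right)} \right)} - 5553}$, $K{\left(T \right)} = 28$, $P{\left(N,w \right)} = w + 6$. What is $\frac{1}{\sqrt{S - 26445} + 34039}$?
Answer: $\frac{188065475}{6401706828726} - \frac{5 i \sqrt{32293669421}}{6401706828726} \approx 2.9377 \cdot 10^{-5} - 1.4036 \cdot 10^{-7} i$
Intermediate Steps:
$P{\left(N,w \right)} = 6 + w$
$S = - \frac{16576}{5525}$ ($S = -3 + \frac{1}{28 - 5553} = -3 + \frac{1}{-5525} = -3 - \frac{1}{5525} = - \frac{16576}{5525} \approx -3.0002$)
$\frac{1}{\sqrt{S - 26445} + 34039} = \frac{1}{\sqrt{- \frac{16576}{5525} - 26445} + 34039} = \frac{1}{\sqrt{- \frac{146125201}{5525}} + 34039} = \frac{1}{\frac{i \sqrt{32293669421}}{1105} + 34039} = \frac{1}{34039 + \frac{i \sqrt{32293669421}}{1105}}$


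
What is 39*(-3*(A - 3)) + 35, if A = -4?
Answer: 854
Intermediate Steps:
39*(-3*(A - 3)) + 35 = 39*(-3*(-4 - 3)) + 35 = 39*(-3*(-7)) + 35 = 39*21 + 35 = 819 + 35 = 854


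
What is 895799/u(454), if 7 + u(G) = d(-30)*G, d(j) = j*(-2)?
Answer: 895799/27233 ≈ 32.894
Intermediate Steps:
d(j) = -2*j
u(G) = -7 + 60*G (u(G) = -7 + (-2*(-30))*G = -7 + 60*G)
895799/u(454) = 895799/(-7 + 60*454) = 895799/(-7 + 27240) = 895799/27233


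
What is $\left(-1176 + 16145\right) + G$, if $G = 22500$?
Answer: $37469$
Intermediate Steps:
$\left(-1176 + 16145\right) + G = \left(-1176 + 16145\right) + 22500 = 14969 + 22500 = 37469$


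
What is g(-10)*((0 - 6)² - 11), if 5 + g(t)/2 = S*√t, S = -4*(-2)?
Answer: -250 + 400*I*√10 ≈ -250.0 + 1264.9*I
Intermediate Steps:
S = 8
g(t) = -10 + 16*√t (g(t) = -10 + 2*(8*√t) = -10 + 16*√t)
g(-10)*((0 - 6)² - 11) = (-10 + 16*√(-10))*((0 - 6)² - 11) = (-10 + 16*(I*√10))*((-6)² - 11) = (-10 + 16*I*√10)*(36 - 11) = (-10 + 16*I*√10)*25 = -250 + 400*I*√10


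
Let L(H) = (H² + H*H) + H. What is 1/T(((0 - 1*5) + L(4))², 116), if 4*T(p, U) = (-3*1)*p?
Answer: -4/2883 ≈ -0.0013874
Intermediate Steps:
L(H) = H + 2*H² (L(H) = (H² + H²) + H = 2*H² + H = H + 2*H²)
T(p, U) = -3*p/4 (T(p, U) = ((-3*1)*p)/4 = (-3*p)/4 = -3*p/4)
1/T(((0 - 1*5) + L(4))², 116) = 1/(-3*((0 - 1*5) + 4*(1 + 2*4))²/4) = 1/(-3*((0 - 5) + 4*(1 + 8))²/4) = 1/(-3*(-5 + 4*9)²/4) = 1/(-3*(-5 + 36)²/4) = 1/(-¾*31²) = 1/(-¾*961) = 1/(-2883/4) = -4/2883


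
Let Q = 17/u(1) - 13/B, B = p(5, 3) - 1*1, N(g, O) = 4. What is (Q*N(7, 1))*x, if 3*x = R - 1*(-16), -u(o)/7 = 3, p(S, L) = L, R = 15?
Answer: -19034/63 ≈ -302.13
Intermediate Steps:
B = 2 (B = 3 - 1*1 = 3 - 1 = 2)
u(o) = -21 (u(o) = -7*3 = -21)
x = 31/3 (x = (15 - 1*(-16))/3 = (15 + 16)/3 = (⅓)*31 = 31/3 ≈ 10.333)
Q = -307/42 (Q = 17/(-21) - 13/2 = 17*(-1/21) - 13*½ = -17/21 - 13/2 = -307/42 ≈ -7.3095)
(Q*N(7, 1))*x = -307/42*4*(31/3) = -614/21*31/3 = -19034/63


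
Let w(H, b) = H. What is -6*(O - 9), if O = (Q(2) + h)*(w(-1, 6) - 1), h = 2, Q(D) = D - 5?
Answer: 42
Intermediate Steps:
Q(D) = -5 + D
O = 2 (O = ((-5 + 2) + 2)*(-1 - 1) = (-3 + 2)*(-2) = -1*(-2) = 2)
-6*(O - 9) = -6*(2 - 9) = -6*(-7) = 42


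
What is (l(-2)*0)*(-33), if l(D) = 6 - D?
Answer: 0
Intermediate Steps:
(l(-2)*0)*(-33) = ((6 - 1*(-2))*0)*(-33) = ((6 + 2)*0)*(-33) = (8*0)*(-33) = 0*(-33) = 0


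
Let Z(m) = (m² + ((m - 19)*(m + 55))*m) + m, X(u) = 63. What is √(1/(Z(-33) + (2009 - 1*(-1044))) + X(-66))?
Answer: 2*√27599417771/41861 ≈ 7.9373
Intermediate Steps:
Z(m) = m + m² + m*(-19 + m)*(55 + m) (Z(m) = (m² + ((-19 + m)*(55 + m))*m) + m = (m² + m*(-19 + m)*(55 + m)) + m = m + m² + m*(-19 + m)*(55 + m))
√(1/(Z(-33) + (2009 - 1*(-1044))) + X(-66)) = √(1/(-33*(-1044 + (-33)² + 37*(-33)) + (2009 - 1*(-1044))) + 63) = √(1/(-33*(-1044 + 1089 - 1221) + (2009 + 1044)) + 63) = √(1/(-33*(-1176) + 3053) + 63) = √(1/(38808 + 3053) + 63) = √(1/41861 + 63) = √(2637244/41861) = 2*√27599417771/41861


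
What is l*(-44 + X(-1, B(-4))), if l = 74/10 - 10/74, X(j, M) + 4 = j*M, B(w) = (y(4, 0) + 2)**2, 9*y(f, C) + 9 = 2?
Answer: -1796032/4995 ≈ -359.57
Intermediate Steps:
y(f, C) = -7/9 (y(f, C) = -1 + (1/9)*2 = -1 + 2/9 = -7/9)
B(w) = 121/81 (B(w) = (-7/9 + 2)**2 = (11/9)**2 = 121/81)
X(j, M) = -4 + M*j (X(j, M) = -4 + j*M = -4 + M*j)
l = 1344/185 (l = 74*(1/10) - 10*1/74 = 37/5 - 5/37 = 1344/185 ≈ 7.2649)
l*(-44 + X(-1, B(-4))) = 1344*(-44 + (-4 + (121/81)*(-1)))/185 = 1344*(-44 + (-4 - 121/81))/185 = 1344*(-44 - 445/81)/185 = (1344/185)*(-4009/81) = -1796032/4995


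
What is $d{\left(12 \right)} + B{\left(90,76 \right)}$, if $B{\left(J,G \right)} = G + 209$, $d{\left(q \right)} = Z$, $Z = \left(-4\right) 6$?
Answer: $261$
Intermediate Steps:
$Z = -24$
$d{\left(q \right)} = -24$
$B{\left(J,G \right)} = 209 + G$
$d{\left(12 \right)} + B{\left(90,76 \right)} = -24 + \left(209 + 76\right) = -24 + 285 = 261$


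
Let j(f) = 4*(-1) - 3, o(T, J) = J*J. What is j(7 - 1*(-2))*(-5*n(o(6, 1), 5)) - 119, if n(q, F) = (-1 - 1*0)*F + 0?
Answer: -294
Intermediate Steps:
o(T, J) = J²
n(q, F) = -F (n(q, F) = (-1 + 0)*F + 0 = -F + 0 = -F)
j(f) = -7 (j(f) = -4 - 3 = -7)
j(7 - 1*(-2))*(-5*n(o(6, 1), 5)) - 119 = -(-35)*(-1*5) - 119 = -(-35)*(-5) - 119 = -7*25 - 119 = -175 - 119 = -294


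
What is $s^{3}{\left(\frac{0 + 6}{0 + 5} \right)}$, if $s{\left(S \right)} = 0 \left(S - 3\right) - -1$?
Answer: $1$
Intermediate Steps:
$s{\left(S \right)} = 1$ ($s{\left(S \right)} = 0 \left(-3 + S\right) + 1 = 0 + 1 = 1$)
$s^{3}{\left(\frac{0 + 6}{0 + 5} \right)} = 1^{3} = 1$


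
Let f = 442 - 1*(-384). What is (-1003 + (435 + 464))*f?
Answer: -85904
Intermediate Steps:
f = 826 (f = 442 + 384 = 826)
(-1003 + (435 + 464))*f = (-1003 + (435 + 464))*826 = (-1003 + 899)*826 = -104*826 = -85904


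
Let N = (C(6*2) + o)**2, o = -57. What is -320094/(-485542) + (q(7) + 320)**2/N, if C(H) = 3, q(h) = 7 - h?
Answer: 6331611863/176980059 ≈ 35.776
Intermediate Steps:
N = 2916 (N = (3 - 57)**2 = (-54)**2 = 2916)
-320094/(-485542) + (q(7) + 320)**2/N = -320094/(-485542) + ((7 - 1*7) + 320)**2/2916 = -320094*(-1/485542) + ((7 - 7) + 320)**2*(1/2916) = 160047/242771 + (0 + 320)**2*(1/2916) = 160047/242771 + 320**2*(1/2916) = 160047/242771 + 102400*(1/2916) = 160047/242771 + 25600/729 = 6331611863/176980059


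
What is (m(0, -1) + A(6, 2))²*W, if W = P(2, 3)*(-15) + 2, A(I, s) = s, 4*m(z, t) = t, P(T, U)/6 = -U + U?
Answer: 49/8 ≈ 6.1250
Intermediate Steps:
P(T, U) = 0 (P(T, U) = 6*(-U + U) = 6*0 = 0)
m(z, t) = t/4
W = 2 (W = 0*(-15) + 2 = 0 + 2 = 2)
(m(0, -1) + A(6, 2))²*W = ((¼)*(-1) + 2)²*2 = (-¼ + 2)²*2 = (7/4)²*2 = (49/16)*2 = 49/8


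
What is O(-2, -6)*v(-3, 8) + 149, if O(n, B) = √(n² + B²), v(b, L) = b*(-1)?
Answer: 149 + 6*√10 ≈ 167.97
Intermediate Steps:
v(b, L) = -b
O(n, B) = √(B² + n²)
O(-2, -6)*v(-3, 8) + 149 = √((-6)² + (-2)²)*(-1*(-3)) + 149 = √(36 + 4)*3 + 149 = √40*3 + 149 = (2*√10)*3 + 149 = 6*√10 + 149 = 149 + 6*√10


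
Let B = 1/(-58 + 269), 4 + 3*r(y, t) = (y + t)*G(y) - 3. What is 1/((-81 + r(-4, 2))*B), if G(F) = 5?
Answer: -633/260 ≈ -2.4346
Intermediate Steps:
r(y, t) = -7/3 + 5*t/3 + 5*y/3 (r(y, t) = -4/3 + ((y + t)*5 - 3)/3 = -4/3 + ((t + y)*5 - 3)/3 = -4/3 + ((5*t + 5*y) - 3)/3 = -4/3 + (-3 + 5*t + 5*y)/3 = -4/3 + (-1 + 5*t/3 + 5*y/3) = -7/3 + 5*t/3 + 5*y/3)
B = 1/211 ≈ 0.0047393
1/((-81 + r(-4, 2))*B) = 1/((-81 + (-7/3 + (5/3)*2 + (5/3)*(-4)))*(1/211)) = 1/((-81 + (-7/3 + 10/3 - 20/3))*(1/211)) = 1/((-81 - 17/3)*(1/211)) = 1/(-260/3*1/211) = 1/(-260/633) = -633/260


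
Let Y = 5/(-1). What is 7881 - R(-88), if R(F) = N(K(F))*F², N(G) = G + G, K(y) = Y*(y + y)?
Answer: -13621559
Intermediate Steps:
Y = -5 (Y = 5*(-1) = -5)
K(y) = -10*y (K(y) = -5*(y + y) = -10*y)
N(G) = 2*G
R(F) = -20*F³ (R(F) = (2*(-10*F))*F² = (-20*F)*F² = -20*F³)
7881 - R(-88) = 7881 - (-20)*(-88)³ = 7881 - (-20)*(-681472) = 7881 - 1*13629440 = 7881 - 13629440 = -13621559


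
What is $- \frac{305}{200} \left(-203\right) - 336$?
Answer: $- \frac{1057}{40} \approx -26.425$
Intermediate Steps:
$- \frac{305}{200} \left(-203\right) - 336 = \left(-305\right) \frac{1}{200} \left(-203\right) - 336 = \left(- \frac{61}{40}\right) \left(-203\right) - 336 = \frac{12383}{40} - 336 = - \frac{1057}{40}$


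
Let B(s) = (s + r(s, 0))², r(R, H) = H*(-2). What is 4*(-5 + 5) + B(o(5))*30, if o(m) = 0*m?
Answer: 0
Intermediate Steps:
r(R, H) = -2*H
o(m) = 0
B(s) = s² (B(s) = (s - 2*0)² = (s + 0)² = s²)
4*(-5 + 5) + B(o(5))*30 = 4*(-5 + 5) + 0²*30 = 4*0 + 0*30 = 0 + 0 = 0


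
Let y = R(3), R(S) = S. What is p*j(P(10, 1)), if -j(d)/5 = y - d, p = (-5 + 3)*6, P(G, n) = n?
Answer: 120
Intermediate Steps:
p = -12 (p = -2*6 = -12)
y = 3
j(d) = -15 + 5*d (j(d) = -5*(3 - d) = -15 + 5*d)
p*j(P(10, 1)) = -12*(-15 + 5*1) = -12*(-15 + 5) = -12*(-10) = 120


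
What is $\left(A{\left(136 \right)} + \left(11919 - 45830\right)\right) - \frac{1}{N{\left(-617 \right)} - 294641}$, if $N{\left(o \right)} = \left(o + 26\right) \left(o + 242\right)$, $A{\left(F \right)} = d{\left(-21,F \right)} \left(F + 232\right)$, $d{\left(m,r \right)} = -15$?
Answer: $- \frac{2879093895}{73016} \approx -39431.0$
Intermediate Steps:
$A{\left(F \right)} = -3480 - 15 F$ ($A{\left(F \right)} = - 15 \left(F + 232\right) = - 15 \left(232 + F\right) = -3480 - 15 F$)
$N{\left(o \right)} = \left(26 + o\right) \left(242 + o\right)$
$\left(A{\left(136 \right)} + \left(11919 - 45830\right)\right) - \frac{1}{N{\left(-617 \right)} - 294641} = \left(\left(-3480 - 2040\right) + \left(11919 - 45830\right)\right) - \frac{1}{\left(6292 + \left(-617\right)^{2} + 268 \left(-617\right)\right) - 294641} = \left(\left(-3480 - 2040\right) - 33911\right) - \frac{1}{\left(6292 + 380689 - 165356\right) - 294641} = \left(-5520 - 33911\right) - \frac{1}{221625 - 294641} = -39431 - \frac{1}{-73016} = -39431 - - \frac{1}{73016} = -39431 + \frac{1}{73016} = - \frac{2879093895}{73016}$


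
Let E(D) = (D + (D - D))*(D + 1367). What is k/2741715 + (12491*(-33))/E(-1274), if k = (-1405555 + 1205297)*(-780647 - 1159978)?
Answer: 4943239732583/34873202 ≈ 1.4175e+5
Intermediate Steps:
E(D) = D*(1367 + D) (E(D) = (D + 0)*(1367 + D) = D*(1367 + D))
k = 388625681250 (k = -200258*(-1940625) = 388625681250)
k/2741715 + (12491*(-33))/E(-1274) = 388625681250/2741715 + (12491*(-33))/((-1274*(1367 - 1274))) = 388625681250*(1/2741715) - 412203/((-1274*93)) = 125161250/883 - 412203/(-118482) = 125161250/883 - 412203*(-1/118482) = 125161250/883 + 137401/39494 = 4943239732583/34873202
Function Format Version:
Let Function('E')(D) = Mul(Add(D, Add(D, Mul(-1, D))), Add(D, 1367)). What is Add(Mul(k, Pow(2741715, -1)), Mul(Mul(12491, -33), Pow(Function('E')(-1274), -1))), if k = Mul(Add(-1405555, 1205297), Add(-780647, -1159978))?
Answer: Rational(4943239732583, 34873202) ≈ 1.4175e+5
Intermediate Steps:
Function('E')(D) = Mul(D, Add(1367, D)) (Function('E')(D) = Mul(Add(D, 0), Add(1367, D)) = Mul(D, Add(1367, D)))
k = 388625681250 (k = Mul(-200258, -1940625) = 388625681250)
Add(Mul(k, Pow(2741715, -1)), Mul(Mul(12491, -33), Pow(Function('E')(-1274), -1))) = Add(Mul(388625681250, Pow(2741715, -1)), Mul(Mul(12491, -33), Pow(Mul(-1274, Add(1367, -1274)), -1))) = Add(Mul(388625681250, Rational(1, 2741715)), Mul(-412203, Pow(Mul(-1274, 93), -1))) = Add(Rational(125161250, 883), Mul(-412203, Pow(-118482, -1))) = Add(Rational(125161250, 883), Mul(-412203, Rational(-1, 118482))) = Add(Rational(125161250, 883), Rational(137401, 39494)) = Rational(4943239732583, 34873202)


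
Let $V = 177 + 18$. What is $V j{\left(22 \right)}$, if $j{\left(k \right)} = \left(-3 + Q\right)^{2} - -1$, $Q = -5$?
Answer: $12675$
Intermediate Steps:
$j{\left(k \right)} = 65$ ($j{\left(k \right)} = \left(-3 - 5\right)^{2} - -1 = \left(-8\right)^{2} + 1 = 64 + 1 = 65$)
$V = 195$
$V j{\left(22 \right)} = 195 \cdot 65 = 12675$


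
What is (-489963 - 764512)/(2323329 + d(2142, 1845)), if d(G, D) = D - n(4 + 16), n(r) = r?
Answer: -1254475/2325154 ≈ -0.53952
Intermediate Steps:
d(G, D) = -20 + D (d(G, D) = D - (4 + 16) = D - 1*20 = D - 20 = -20 + D)
(-489963 - 764512)/(2323329 + d(2142, 1845)) = (-489963 - 764512)/(2323329 + (-20 + 1845)) = -1254475/(2323329 + 1825) = -1254475/2325154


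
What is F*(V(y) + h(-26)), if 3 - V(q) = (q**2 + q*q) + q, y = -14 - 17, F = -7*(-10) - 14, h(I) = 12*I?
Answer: -123200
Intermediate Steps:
F = 56 (F = 70 - 14 = 56)
y = -31
V(q) = 3 - q - 2*q**2 (V(q) = 3 - ((q**2 + q*q) + q) = 3 - ((q**2 + q**2) + q) = 3 - (2*q**2 + q) = 3 - (q + 2*q**2) = 3 + (-q - 2*q**2) = 3 - q - 2*q**2)
F*(V(y) + h(-26)) = 56*((3 - 1*(-31) - 2*(-31)**2) + 12*(-26)) = 56*((3 + 31 - 2*961) - 312) = 56*((3 + 31 - 1922) - 312) = 56*(-1888 - 312) = 56*(-2200) = -123200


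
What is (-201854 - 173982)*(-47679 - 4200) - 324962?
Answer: 19497670882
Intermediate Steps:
(-201854 - 173982)*(-47679 - 4200) - 324962 = -375836*(-51879) - 324962 = 19497995844 - 324962 = 19497670882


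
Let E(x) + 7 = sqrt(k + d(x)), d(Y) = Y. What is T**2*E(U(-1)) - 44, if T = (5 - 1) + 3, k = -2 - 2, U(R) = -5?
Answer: -387 + 147*I ≈ -387.0 + 147.0*I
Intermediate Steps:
k = -4
E(x) = -7 + sqrt(-4 + x)
T = 7 (T = 4 + 3 = 7)
T**2*E(U(-1)) - 44 = 7**2*(-7 + sqrt(-4 - 5)) - 44 = 49*(-7 + sqrt(-9)) - 44 = 49*(-7 + 3*I) - 44 = (-343 + 147*I) - 44 = -387 + 147*I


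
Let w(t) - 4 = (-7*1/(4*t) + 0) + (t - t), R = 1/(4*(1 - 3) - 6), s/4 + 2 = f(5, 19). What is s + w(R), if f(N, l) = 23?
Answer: 225/2 ≈ 112.50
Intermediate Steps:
s = 84 (s = -8 + 4*23 = -8 + 92 = 84)
R = -1/14 (R = 1/(4*(-2) - 6) = 1/(-8 - 6) = 1/(-14) = -1/14 ≈ -0.071429)
w(t) = 4 - 7/(4*t) (w(t) = 4 + ((-7*1/(4*t) + 0) + (t - t)) = 4 + ((-7*1/(4*t) + 0) + 0) = 4 + ((-7/(4*t) + 0) + 0) = 4 + (-7/(4*t) + 0) = 4 - 7/(4*t))
s + w(R) = 84 + (4 - 7/(4*(-1/14))) = 84 + (4 - 7/4*(-14)) = 84 + (4 + 49/2) = 84 + 57/2 = 225/2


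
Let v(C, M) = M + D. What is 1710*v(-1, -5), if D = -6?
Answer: -18810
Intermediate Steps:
v(C, M) = -6 + M (v(C, M) = M - 6 = -6 + M)
1710*v(-1, -5) = 1710*(-6 - 5) = 1710*(-11) = -18810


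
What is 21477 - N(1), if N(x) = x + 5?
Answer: 21471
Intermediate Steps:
N(x) = 5 + x
21477 - N(1) = 21477 - (5 + 1) = 21477 - 1*6 = 21477 - 6 = 21471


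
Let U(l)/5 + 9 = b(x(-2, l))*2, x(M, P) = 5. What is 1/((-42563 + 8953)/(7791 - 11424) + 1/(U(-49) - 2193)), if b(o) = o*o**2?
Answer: 3589404/33203047 ≈ 0.10810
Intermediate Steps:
b(o) = o**3
U(l) = 1205 (U(l) = -45 + 5*(5**3*2) = -45 + 5*(125*2) = -45 + 5*250 = -45 + 1250 = 1205)
1/((-42563 + 8953)/(7791 - 11424) + 1/(U(-49) - 2193)) = 1/((-42563 + 8953)/(7791 - 11424) + 1/(1205 - 2193)) = 1/(-33610/(-3633) + 1/(-988)) = 1/(-33610*(-1/3633) - 1/988) = 1/(33610/3633 - 1/988) = 1/(33203047/3589404) = 3589404/33203047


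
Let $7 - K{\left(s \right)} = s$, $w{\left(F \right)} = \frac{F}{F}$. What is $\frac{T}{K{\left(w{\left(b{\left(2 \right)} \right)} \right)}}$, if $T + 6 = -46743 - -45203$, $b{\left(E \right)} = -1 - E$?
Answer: $- \frac{773}{3} \approx -257.67$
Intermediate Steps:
$w{\left(F \right)} = 1$
$T = -1546$ ($T = -6 - 1540 = -1546$)
$K{\left(s \right)} = 7 - s$
$\frac{T}{K{\left(w{\left(b{\left(2 \right)} \right)} \right)}} = - \frac{1546}{7 - 1} = - \frac{1546}{6} = \left(-1546\right) \frac{1}{6} = - \frac{773}{3}$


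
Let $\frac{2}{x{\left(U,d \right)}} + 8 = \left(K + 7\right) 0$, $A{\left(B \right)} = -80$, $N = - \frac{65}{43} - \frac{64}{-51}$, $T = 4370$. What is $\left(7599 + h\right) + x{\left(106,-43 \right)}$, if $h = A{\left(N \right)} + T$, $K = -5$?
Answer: $\frac{47555}{4} \approx 11889.0$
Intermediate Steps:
$N = - \frac{563}{2193}$ ($N = \left(-65\right) \frac{1}{43} - - \frac{64}{51} = - \frac{65}{43} + \frac{64}{51} = - \frac{563}{2193} \approx -0.25673$)
$x{\left(U,d \right)} = - \frac{1}{4}$ ($x{\left(U,d \right)} = \frac{2}{-8 + \left(-5 + 7\right) 0} = \frac{2}{-8 + 2 \cdot 0} = \frac{2}{-8 + 0} = \frac{2}{-8} = 2 \left(- \frac{1}{8}\right) = - \frac{1}{4}$)
$h = 4290$ ($h = -80 + 4370 = 4290$)
$\left(7599 + h\right) + x{\left(106,-43 \right)} = \left(7599 + 4290\right) - \frac{1}{4} = 11889 - \frac{1}{4} = \frac{47555}{4}$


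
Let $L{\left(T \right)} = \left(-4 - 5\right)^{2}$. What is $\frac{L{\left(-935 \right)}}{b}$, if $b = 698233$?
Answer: $\frac{81}{698233} \approx 0.00011601$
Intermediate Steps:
$L{\left(T \right)} = 81$ ($L{\left(T \right)} = \left(-9\right)^{2} = 81$)
$\frac{L{\left(-935 \right)}}{b} = \frac{81}{698233}$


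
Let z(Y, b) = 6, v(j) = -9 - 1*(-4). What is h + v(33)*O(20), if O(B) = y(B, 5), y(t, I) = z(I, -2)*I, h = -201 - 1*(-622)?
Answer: 271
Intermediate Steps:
v(j) = -5 (v(j) = -9 + 4 = -5)
h = 421 (h = -201 + 622 = 421)
y(t, I) = 6*I
O(B) = 30 (O(B) = 6*5 = 30)
h + v(33)*O(20) = 421 - 5*30 = 421 - 150 = 271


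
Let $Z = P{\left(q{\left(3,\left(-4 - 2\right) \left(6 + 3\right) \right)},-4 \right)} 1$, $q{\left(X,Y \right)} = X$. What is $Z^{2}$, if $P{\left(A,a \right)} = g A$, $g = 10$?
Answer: $900$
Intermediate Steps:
$P{\left(A,a \right)} = 10 A$
$Z = 30$ ($Z = 10 \cdot 3 \cdot 1 = 30 \cdot 1 = 30$)
$Z^{2} = 30^{2} = 900$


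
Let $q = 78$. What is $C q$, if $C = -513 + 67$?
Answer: $-34788$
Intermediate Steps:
$C = -446$
$C q = \left(-446\right) 78 = -34788$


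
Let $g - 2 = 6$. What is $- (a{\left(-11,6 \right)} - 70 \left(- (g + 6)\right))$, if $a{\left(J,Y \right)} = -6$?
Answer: $-974$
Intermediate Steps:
$g = 8$ ($g = 2 + 6 = 8$)
$- (a{\left(-11,6 \right)} - 70 \left(- (g + 6)\right)) = - (-6 - 70 \left(- (8 + 6)\right)) = - (-6 - 70 \left(\left(-1\right) 14\right)) = - (-6 - -980) = - (-6 + 980) = \left(-1\right) 974 = -974$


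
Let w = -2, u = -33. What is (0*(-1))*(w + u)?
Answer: 0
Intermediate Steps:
(0*(-1))*(w + u) = (0*(-1))*(-2 - 33) = 0*(-35) = 0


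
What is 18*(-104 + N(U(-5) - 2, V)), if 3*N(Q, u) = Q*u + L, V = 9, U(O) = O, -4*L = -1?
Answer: -4497/2 ≈ -2248.5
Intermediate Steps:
L = ¼ (L = -¼*(-1) = ¼ ≈ 0.25000)
N(Q, u) = 1/12 + Q*u/3 (N(Q, u) = (Q*u + ¼)/3 = (¼ + Q*u)/3 = 1/12 + Q*u/3)
18*(-104 + N(U(-5) - 2, V)) = 18*(-104 + (1/12 + (⅓)*(-5 - 2)*9)) = 18*(-104 + (1/12 + (⅓)*(-7)*9)) = 18*(-104 + (1/12 - 21)) = 18*(-104 - 251/12) = 18*(-1499/12) = -4497/2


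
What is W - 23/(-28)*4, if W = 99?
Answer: 716/7 ≈ 102.29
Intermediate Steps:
W - 23/(-28)*4 = 99 - 23/(-28)*4 = 99 - 23*(-1/28)*4 = 99 + (23/28)*4 = 99 + 23/7 = 716/7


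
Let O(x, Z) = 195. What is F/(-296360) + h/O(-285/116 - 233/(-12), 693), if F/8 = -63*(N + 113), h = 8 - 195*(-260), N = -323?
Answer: 375179602/1444755 ≈ 259.68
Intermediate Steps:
h = 50708 (h = 8 + 50700 = 50708)
F = 105840 (F = 8*(-63*(-323 + 113)) = 8*(-63*(-210)) = 8*13230 = 105840)
F/(-296360) + h/O(-285/116 - 233/(-12), 693) = 105840/(-296360) + 50708/195 = 105840*(-1/296360) + 50708*(1/195) = -2646/7409 + 50708/195 = 375179602/1444755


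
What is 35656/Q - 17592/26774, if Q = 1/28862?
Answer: 13776608170868/13387 ≈ 1.0291e+9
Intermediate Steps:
Q = 1/28862 ≈ 3.4648e-5
35656/Q - 17592/26774 = 35656/(1/28862) - 17592/26774 = 35656*28862 - 17592*1/26774 = 1029103472 - 8796/13387 = 13776608170868/13387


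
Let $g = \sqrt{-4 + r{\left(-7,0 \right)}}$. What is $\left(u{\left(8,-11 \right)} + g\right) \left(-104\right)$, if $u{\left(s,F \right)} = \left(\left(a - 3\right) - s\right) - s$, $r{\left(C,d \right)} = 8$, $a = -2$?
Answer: $1976$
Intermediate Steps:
$g = 2$ ($g = \sqrt{-4 + 8} = \sqrt{4} = 2$)
$u{\left(s,F \right)} = -5 - 2 s$ ($u{\left(s,F \right)} = \left(\left(-2 - 3\right) - s\right) - s = \left(-5 - s\right) - s = -5 - 2 s$)
$\left(u{\left(8,-11 \right)} + g\right) \left(-104\right) = \left(\left(-5 - 16\right) + 2\right) \left(-104\right) = \left(-21 + 2\right) \left(-104\right) = \left(-19\right) \left(-104\right) = 1976$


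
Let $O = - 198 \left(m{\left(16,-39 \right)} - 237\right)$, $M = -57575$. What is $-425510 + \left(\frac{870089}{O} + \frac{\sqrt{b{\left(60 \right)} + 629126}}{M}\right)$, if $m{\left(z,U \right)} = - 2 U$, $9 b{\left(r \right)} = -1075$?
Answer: $- \frac{1217730521}{2862} - \frac{\sqrt{5661059}}{172725} \approx -4.2548 \cdot 10^{5}$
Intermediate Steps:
$b{\left(r \right)} = - \frac{1075}{9}$ ($b{\left(r \right)} = \frac{1}{9} \left(-1075\right) = - \frac{1075}{9}$)
$O = 31482$ ($O = - 198 \left(\left(-2\right) \left(-39\right) - 237\right) = - 198 \left(78 - 237\right) = \left(-198\right) \left(-159\right) = 31482$)
$-425510 + \left(\frac{870089}{O} + \frac{\sqrt{b{\left(60 \right)} + 629126}}{M}\right) = -425510 + \left(\frac{870089}{31482} + \frac{\sqrt{- \frac{1075}{9} + 629126}}{-57575}\right) = -425510 + \left(870089 \cdot \frac{1}{31482} + \sqrt{\frac{5661059}{9}} \left(- \frac{1}{57575}\right)\right) = -425510 + \left(\frac{79099}{2862} + \frac{\sqrt{5661059}}{3} \left(- \frac{1}{57575}\right)\right) = -425510 + \left(\frac{79099}{2862} - \frac{\sqrt{5661059}}{172725}\right) = - \frac{1217730521}{2862} - \frac{\sqrt{5661059}}{172725}$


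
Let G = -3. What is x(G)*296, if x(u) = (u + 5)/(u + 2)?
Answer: -592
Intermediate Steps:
x(u) = (5 + u)/(2 + u)
x(G)*296 = ((5 - 3)/(2 - 3))*296 = (2/(-1))*296 = -1*2*296 = -2*296 = -592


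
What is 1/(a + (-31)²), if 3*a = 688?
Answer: 3/3571 ≈ 0.00084010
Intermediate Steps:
a = 688/3 (a = (⅓)*688 = 688/3 ≈ 229.33)
1/(a + (-31)²) = 1/(688/3 + (-31)²) = 1/(688/3 + 961) = 1/(3571/3) = 3/3571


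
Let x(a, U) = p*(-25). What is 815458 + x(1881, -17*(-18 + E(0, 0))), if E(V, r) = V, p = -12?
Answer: 815758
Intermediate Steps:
x(a, U) = 300 (x(a, U) = -12*(-25) = 300)
815458 + x(1881, -17*(-18 + E(0, 0))) = 815458 + 300 = 815758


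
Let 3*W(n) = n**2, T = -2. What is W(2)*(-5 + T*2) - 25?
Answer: -37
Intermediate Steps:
W(n) = n**2/3
W(2)*(-5 + T*2) - 25 = ((1/3)*2**2)*(-5 - 2*2) - 25 = ((1/3)*4)*(-5 - 4) - 25 = (4/3)*(-9) - 25 = -12 - 25 = -37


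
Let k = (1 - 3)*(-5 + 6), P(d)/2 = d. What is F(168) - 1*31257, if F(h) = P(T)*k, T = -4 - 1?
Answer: -31237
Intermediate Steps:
T = -5
P(d) = 2*d
k = -2 (k = -2*1 = -2)
F(h) = 20 (F(h) = (2*(-5))*(-2) = -10*(-2) = 20)
F(168) - 1*31257 = 20 - 1*31257 = 20 - 31257 = -31237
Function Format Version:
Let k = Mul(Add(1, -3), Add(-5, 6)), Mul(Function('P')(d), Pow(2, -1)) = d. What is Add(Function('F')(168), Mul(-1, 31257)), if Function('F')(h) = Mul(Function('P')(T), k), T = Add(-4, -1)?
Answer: -31237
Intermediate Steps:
T = -5
Function('P')(d) = Mul(2, d)
k = -2 (k = Mul(-2, 1) = -2)
Function('F')(h) = 20 (Function('F')(h) = Mul(Mul(2, -5), -2) = Mul(-10, -2) = 20)
Add(Function('F')(168), Mul(-1, 31257)) = Add(20, Mul(-1, 31257)) = Add(20, -31257) = -31237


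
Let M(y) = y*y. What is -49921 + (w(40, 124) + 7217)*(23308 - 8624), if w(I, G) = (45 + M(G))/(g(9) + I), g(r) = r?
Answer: 773820401/7 ≈ 1.1055e+8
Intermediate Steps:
M(y) = y²
w(I, G) = (45 + G²)/(9 + I)
-49921 + (w(40, 124) + 7217)*(23308 - 8624) = -49921 + ((45 + 124²)/(9 + 40) + 7217)*(23308 - 8624) = -49921 + ((45 + 15376)/49 + 7217)*14684 = -49921 + ((1/49)*15421 + 7217)*14684 = -49921 + (2203/7 + 7217)*14684 = -49921 + (52722/7)*14684 = -49921 + 774169848/7 = 773820401/7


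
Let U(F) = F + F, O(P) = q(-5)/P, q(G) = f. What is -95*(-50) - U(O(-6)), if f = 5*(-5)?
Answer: 14225/3 ≈ 4741.7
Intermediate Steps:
f = -25
q(G) = -25
O(P) = -25/P
U(F) = 2*F
-95*(-50) - U(O(-6)) = -95*(-50) - 2*(-25/(-6)) = 4750 - 2*(-25*(-⅙)) = 4750 - 2*25/6 = 4750 - 1*25/3 = 4750 - 25/3 = 14225/3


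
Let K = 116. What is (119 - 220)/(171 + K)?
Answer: -101/287 ≈ -0.35192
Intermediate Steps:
(119 - 220)/(171 + K) = (119 - 220)/(171 + 116) = -101/287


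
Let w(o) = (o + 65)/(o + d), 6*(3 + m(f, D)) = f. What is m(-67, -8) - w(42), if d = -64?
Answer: -307/33 ≈ -9.3030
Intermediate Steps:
m(f, D) = -3 + f/6
w(o) = (65 + o)/(-64 + o) (w(o) = (o + 65)/(o - 64) = (65 + o)/(-64 + o))
m(-67, -8) - w(42) = (-3 + (⅙)*(-67)) - (65 + 42)/(-64 + 42) = (-3 - 67/6) - 107/(-22) = -85/6 - (-1)*107/22 = -85/6 - 1*(-107/22) = -85/6 + 107/22 = -307/33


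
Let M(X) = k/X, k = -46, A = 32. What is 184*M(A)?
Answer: -529/2 ≈ -264.50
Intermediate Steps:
M(X) = -46/X
184*M(A) = 184*(-46/32) = 184*(-46*1/32) = 184*(-23/16) = -529/2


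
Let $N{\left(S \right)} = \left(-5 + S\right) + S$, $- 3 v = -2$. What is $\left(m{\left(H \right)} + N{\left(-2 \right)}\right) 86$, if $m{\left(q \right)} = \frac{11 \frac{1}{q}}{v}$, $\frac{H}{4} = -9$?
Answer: $- \frac{9761}{12} \approx -813.42$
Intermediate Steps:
$v = \frac{2}{3}$ ($v = \left(- \frac{1}{3}\right) \left(-2\right) = \frac{2}{3} \approx 0.66667$)
$H = -36$ ($H = 4 \left(-9\right) = -36$)
$N{\left(S \right)} = -5 + 2 S$
$m{\left(q \right)} = \frac{33}{2 q}$ ($m{\left(q \right)} = \frac{11 \frac{1}{q}}{\frac{2}{3}} = \frac{11}{q} \frac{3}{2} = \frac{33}{2 q}$)
$\left(m{\left(H \right)} + N{\left(-2 \right)}\right) 86 = \left(\frac{33}{2 \left(-36\right)} + \left(-5 + 2 \left(-2\right)\right)\right) 86 = \left(\frac{33}{2} \left(- \frac{1}{36}\right) - 9\right) 86 = \left(- \frac{11}{24} - 9\right) 86 = \left(- \frac{227}{24}\right) 86 = - \frac{9761}{12}$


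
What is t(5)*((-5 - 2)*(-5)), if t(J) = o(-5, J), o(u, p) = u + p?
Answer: 0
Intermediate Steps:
o(u, p) = p + u
t(J) = -5 + J (t(J) = J - 5 = -5 + J)
t(5)*((-5 - 2)*(-5)) = (-5 + 5)*((-5 - 2)*(-5)) = 0*(-7*(-5)) = 0*35 = 0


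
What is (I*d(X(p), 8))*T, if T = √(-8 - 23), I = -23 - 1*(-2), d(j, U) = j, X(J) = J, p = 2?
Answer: -42*I*√31 ≈ -233.85*I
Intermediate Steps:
I = -21 (I = -23 + 2 = -21)
T = I*√31 (T = √(-31) = I*√31 ≈ 5.5678*I)
(I*d(X(p), 8))*T = (-21*2)*(I*√31) = -42*I*√31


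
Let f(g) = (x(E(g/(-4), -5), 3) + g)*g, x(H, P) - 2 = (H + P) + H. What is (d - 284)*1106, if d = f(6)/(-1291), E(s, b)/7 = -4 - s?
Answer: -405349000/1291 ≈ -3.1398e+5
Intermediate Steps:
E(s, b) = -28 - 7*s (E(s, b) = 7*(-4 - s) = -28 - 7*s)
x(H, P) = 2 + P + 2*H (x(H, P) = 2 + ((H + P) + H) = 2 + (P + 2*H) = 2 + P + 2*H)
f(g) = g*(-51 + 9*g/2) (f(g) = ((2 + 3 + 2*(-28 - 7*g/(-4))) + g)*g = ((2 + 3 + 2*(-28 - 7*g*(-1)/4)) + g)*g = ((2 + 3 + 2*(-28 - (-7)*g/4)) + g)*g = ((2 + 3 + 2*(-28 + 7*g/4)) + g)*g = ((2 + 3 + (-56 + 7*g/2)) + g)*g = ((-51 + 7*g/2) + g)*g = (-51 + 9*g/2)*g = g*(-51 + 9*g/2))
d = 144/1291 (d = ((3/2)*6*(-34 + 3*6))/(-1291) = ((3/2)*6*(-34 + 18))*(-1/1291) = ((3/2)*6*(-16))*(-1/1291) = -144*(-1/1291) = 144/1291 ≈ 0.11154)
(d - 284)*1106 = (144/1291 - 284)*1106 = -366500/1291*1106 = -405349000/1291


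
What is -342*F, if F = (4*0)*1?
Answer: 0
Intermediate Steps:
F = 0 (F = 0*1 = 0)
-342*F = -342*0 = 0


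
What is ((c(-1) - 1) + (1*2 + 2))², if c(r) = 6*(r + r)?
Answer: 81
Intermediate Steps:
c(r) = 12*r (c(r) = 6*(2*r) = 12*r)
((c(-1) - 1) + (1*2 + 2))² = ((12*(-1) - 1) + (1*2 + 2))² = ((-12 - 1) + (2 + 2))² = (-13 + 4)² = (-9)² = 81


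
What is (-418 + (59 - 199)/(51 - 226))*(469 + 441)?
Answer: -379652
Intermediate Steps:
(-418 + (59 - 199)/(51 - 226))*(469 + 441) = (-418 - 140/(-175))*910 = (-418 - 140*(-1/175))*910 = (-418 + 4/5)*910 = -2086/5*910 = -379652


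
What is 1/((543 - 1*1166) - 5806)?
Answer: -1/6429 ≈ -0.00015555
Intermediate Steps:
1/((543 - 1*1166) - 5806) = 1/((543 - 1166) - 5806) = 1/(-623 - 5806) = 1/(-6429) = -1/6429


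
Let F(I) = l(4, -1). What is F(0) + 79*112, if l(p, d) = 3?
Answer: 8851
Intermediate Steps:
F(I) = 3
F(0) + 79*112 = 3 + 79*112 = 3 + 8848 = 8851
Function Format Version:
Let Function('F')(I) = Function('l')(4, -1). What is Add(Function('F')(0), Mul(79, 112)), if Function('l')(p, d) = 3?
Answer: 8851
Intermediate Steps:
Function('F')(I) = 3
Add(Function('F')(0), Mul(79, 112)) = Add(3, Mul(79, 112)) = Add(3, 8848) = 8851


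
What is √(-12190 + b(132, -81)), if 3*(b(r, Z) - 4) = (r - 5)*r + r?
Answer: I*√6554 ≈ 80.957*I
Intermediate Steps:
b(r, Z) = 4 + r/3 + r*(-5 + r)/3 (b(r, Z) = 4 + ((r - 5)*r + r)/3 = 4 + ((-5 + r)*r + r)/3 = 4 + (r*(-5 + r) + r)/3 = 4 + (r + r*(-5 + r))/3 = 4 + (r/3 + r*(-5 + r)/3) = 4 + r/3 + r*(-5 + r)/3)
√(-12190 + b(132, -81)) = √(-12190 + (4 - 4/3*132 + (⅓)*132²)) = √(-12190 + (4 - 176 + (⅓)*17424)) = √(-12190 + (4 - 176 + 5808)) = √(-12190 + 5636) = √(-6554) = I*√6554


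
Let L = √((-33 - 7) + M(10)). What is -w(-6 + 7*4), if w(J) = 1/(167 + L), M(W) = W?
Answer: I/(√30 - 167*I) ≈ -0.0059816 + 0.00019618*I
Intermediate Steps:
L = I*√30 (L = √((-33 - 7) + 10) = √(-40 + 10) = √(-30) = I*√30 ≈ 5.4772*I)
w(J) = 1/(167 + I*√30)
-w(-6 + 7*4) = -(167/27919 - I*√30/27919) = -167/27919 + I*√30/27919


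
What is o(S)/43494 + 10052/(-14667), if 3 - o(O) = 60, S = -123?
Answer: -146012569/212642166 ≈ -0.68666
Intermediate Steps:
o(O) = -57 (o(O) = 3 - 1*60 = 3 - 60 = -57)
o(S)/43494 + 10052/(-14667) = -57/43494 + 10052/(-14667) = -57*1/43494 + 10052*(-1/14667) = -19/14498 - 10052/14667 = -146012569/212642166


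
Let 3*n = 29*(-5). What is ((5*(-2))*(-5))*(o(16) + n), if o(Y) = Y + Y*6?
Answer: 9550/3 ≈ 3183.3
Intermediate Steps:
o(Y) = 7*Y (o(Y) = Y + 6*Y = 7*Y)
n = -145/3 (n = (29*(-5))/3 = (1/3)*(-145) = -145/3 ≈ -48.333)
((5*(-2))*(-5))*(o(16) + n) = ((5*(-2))*(-5))*(7*16 - 145/3) = (-10*(-5))*(112 - 145/3) = 50*(191/3) = 9550/3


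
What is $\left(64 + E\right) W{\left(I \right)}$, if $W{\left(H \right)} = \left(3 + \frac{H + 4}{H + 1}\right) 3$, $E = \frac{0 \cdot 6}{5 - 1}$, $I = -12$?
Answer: $\frac{7872}{11} \approx 715.64$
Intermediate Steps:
$E = 0$ ($E = \frac{0}{4} = 0 \cdot \frac{1}{4} = 0$)
$W{\left(H \right)} = 9 + \frac{3 \left(4 + H\right)}{1 + H}$ ($W{\left(H \right)} = \left(3 + \frac{4 + H}{1 + H}\right) 3 = 9 + \frac{3 \left(4 + H\right)}{1 + H}$)
$\left(64 + E\right) W{\left(I \right)} = \left(64 + 0\right) \frac{3 \left(7 + 4 \left(-12\right)\right)}{1 - 12} = 64 \frac{3 \left(7 - 48\right)}{-11} = 64 \cdot 3 \left(- \frac{1}{11}\right) \left(-41\right) = 64 \cdot \frac{123}{11} = \frac{7872}{11}$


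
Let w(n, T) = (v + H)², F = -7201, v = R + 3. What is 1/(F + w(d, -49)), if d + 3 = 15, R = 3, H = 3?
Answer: -1/7120 ≈ -0.00014045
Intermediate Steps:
v = 6 (v = 3 + 3 = 6)
d = 12 (d = -3 + 15 = 12)
w(n, T) = 81 (w(n, T) = (6 + 3)² = 9² = 81)
1/(F + w(d, -49)) = 1/(-7201 + 81) = 1/(-7120) = -1/7120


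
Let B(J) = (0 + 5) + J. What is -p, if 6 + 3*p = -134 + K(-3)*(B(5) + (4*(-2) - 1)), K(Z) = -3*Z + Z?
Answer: 134/3 ≈ 44.667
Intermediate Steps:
B(J) = 5 + J
K(Z) = -2*Z
p = -134/3 (p = -2 + (-134 + (-2*(-3))*((5 + 5) + (4*(-2) - 1)))/3 = -2 + (-134 + 6*(10 + (-8 - 1)))/3 = -2 + (-134 + 6*(10 - 9))/3 = -2 + (-134 + 6*1)/3 = -2 + (-134 + 6)/3 = -2 + (⅓)*(-128) = -2 - 128/3 = -134/3 ≈ -44.667)
-p = -1*(-134/3) = 134/3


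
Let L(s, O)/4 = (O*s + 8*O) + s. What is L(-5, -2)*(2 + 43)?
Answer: -1980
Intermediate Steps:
L(s, O) = 4*s + 32*O + 4*O*s (L(s, O) = 4*((O*s + 8*O) + s) = 4*((8*O + O*s) + s) = 4*(s + 8*O + O*s) = 4*s + 32*O + 4*O*s)
L(-5, -2)*(2 + 43) = (4*(-5) + 32*(-2) + 4*(-2)*(-5))*(2 + 43) = (-20 - 64 + 40)*45 = -44*45 = -1980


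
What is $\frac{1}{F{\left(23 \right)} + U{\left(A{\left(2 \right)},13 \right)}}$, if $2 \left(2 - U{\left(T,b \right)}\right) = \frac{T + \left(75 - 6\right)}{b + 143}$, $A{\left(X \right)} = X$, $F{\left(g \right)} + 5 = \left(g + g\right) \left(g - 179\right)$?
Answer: $- \frac{312}{2239919} \approx -0.00013929$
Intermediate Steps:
$F{\left(g \right)} = -5 + 2 g \left(-179 + g\right)$ ($F{\left(g \right)} = -5 + \left(g + g\right) \left(g - 179\right) = -5 + 2 g \left(-179 + g\right)$)
$U{\left(T,b \right)} = 2 - \frac{69 + T}{2 \left(143 + b\right)}$ ($U{\left(T,b \right)} = 2 - \frac{\left(T + \left(75 - 6\right)\right) \frac{1}{b + 143}}{2} = 2 - \frac{\left(T + 69\right) \frac{1}{143 + b}}{2} = 2 - \frac{\left(69 + T\right) \frac{1}{143 + b}}{2} = 2 - \frac{\frac{1}{143 + b} \left(69 + T\right)}{2} = 2 - \frac{69 + T}{2 \left(143 + b\right)}$)
$\frac{1}{F{\left(23 \right)} + U{\left(A{\left(2 \right)},13 \right)}} = \frac{1}{\left(-5 - 8234 + 2 \cdot 23^{2}\right) + \frac{503 - 2 + 4 \cdot 13}{2 \left(143 + 13\right)}} = \frac{1}{\left(-5 - 8234 + 2 \cdot 529\right) + \frac{503 - 2 + 52}{2 \cdot 156}} = \frac{1}{\left(-5 - 8234 + 1058\right) + \frac{1}{2} \cdot \frac{1}{156} \cdot 553} = \frac{1}{-7181 + \frac{553}{312}} = \frac{1}{- \frac{2239919}{312}} = - \frac{312}{2239919}$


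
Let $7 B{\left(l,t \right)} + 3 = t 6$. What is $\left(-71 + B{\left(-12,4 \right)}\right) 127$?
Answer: $-8636$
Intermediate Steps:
$B{\left(l,t \right)} = - \frac{3}{7} + \frac{6 t}{7}$ ($B{\left(l,t \right)} = - \frac{3}{7} + \frac{t 6}{7} = - \frac{3}{7} + \frac{6 t}{7}$)
$\left(-71 + B{\left(-12,4 \right)}\right) 127 = \left(-71 + \left(- \frac{3}{7} + \frac{6}{7} \cdot 4\right)\right) 127 = \left(-71 + \left(- \frac{3}{7} + \frac{24}{7}\right)\right) 127 = \left(-71 + 3\right) 127 = \left(-68\right) 127 = -8636$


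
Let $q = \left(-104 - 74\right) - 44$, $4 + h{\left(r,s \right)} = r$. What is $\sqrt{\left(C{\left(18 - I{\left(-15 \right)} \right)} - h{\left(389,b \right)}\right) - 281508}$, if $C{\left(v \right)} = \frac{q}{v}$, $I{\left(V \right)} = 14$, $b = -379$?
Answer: $\frac{i \sqrt{1127794}}{2} \approx 530.99 i$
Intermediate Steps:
$h{\left(r,s \right)} = -4 + r$
$q = -222$ ($q = \left(-104 - 74\right) - 44 = -178 - 44 = -222$)
$C{\left(v \right)} = - \frac{222}{v}$
$\sqrt{\left(C{\left(18 - I{\left(-15 \right)} \right)} - h{\left(389,b \right)}\right) - 281508} = \sqrt{\left(- \frac{222}{18 - 14} - \left(-4 + 389\right)\right) - 281508} = \sqrt{\left(- \frac{222}{18 - 14} - 385\right) - 281508} = \sqrt{\left(- \frac{222}{4} - 385\right) - 281508} = \sqrt{\left(\left(-222\right) \frac{1}{4} - 385\right) - 281508} = \sqrt{\left(- \frac{111}{2} - 385\right) - 281508} = \sqrt{- \frac{881}{2} - 281508} = \sqrt{- \frac{563897}{2}} = \frac{i \sqrt{1127794}}{2}$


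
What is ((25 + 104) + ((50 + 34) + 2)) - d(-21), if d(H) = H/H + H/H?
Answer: 213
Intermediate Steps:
d(H) = 2 (d(H) = 1 + 1 = 2)
((25 + 104) + ((50 + 34) + 2)) - d(-21) = ((25 + 104) + ((50 + 34) + 2)) - 1*2 = (129 + (84 + 2)) - 2 = (129 + 86) - 2 = 215 - 2 = 213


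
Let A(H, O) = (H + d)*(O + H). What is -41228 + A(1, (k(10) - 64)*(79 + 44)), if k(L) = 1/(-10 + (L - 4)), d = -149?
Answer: 1128231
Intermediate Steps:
k(L) = 1/(-14 + L) (k(L) = 1/(-10 + (-4 + L)) = 1/(-14 + L))
A(H, O) = (-149 + H)*(H + O) (A(H, O) = (H - 149)*(O + H) = (-149 + H)*(H + O))
-41228 + A(1, (k(10) - 64)*(79 + 44)) = -41228 + (1² - 149*1 - 149*(1/(-14 + 10) - 64)*(79 + 44) + 1*((1/(-14 + 10) - 64)*(79 + 44))) = -41228 + (1 - 149 - 149*(1/(-4) - 64)*123 + 1*((1/(-4) - 64)*123)) = -41228 + (1 - 149 - 149*(-¼ - 64)*123 + 1*((-¼ - 64)*123)) = -41228 + (1 - 149 - (-38293)*123/4 + 1*(-257/4*123)) = -41228 + (1 - 149 - 149*(-31611/4) + 1*(-31611/4)) = -41228 + (1 - 149 + 4710039/4 - 31611/4) = -41228 + 1169459 = 1128231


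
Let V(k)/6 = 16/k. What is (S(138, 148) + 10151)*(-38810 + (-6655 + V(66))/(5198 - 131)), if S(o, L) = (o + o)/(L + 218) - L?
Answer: -1320063335780411/3399957 ≈ -3.8826e+8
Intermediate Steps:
V(k) = 96/k (V(k) = 6*(16/k) = 96/k)
S(o, L) = -L + 2*o/(218 + L) (S(o, L) = (2*o)/(218 + L) - L = 2*o/(218 + L) - L = -L + 2*o/(218 + L))
(S(138, 148) + 10151)*(-38810 + (-6655 + V(66))/(5198 - 131)) = ((-1*148² - 218*148 + 2*138)/(218 + 148) + 10151)*(-38810 + (-6655 + 96/66)/(5198 - 131)) = ((-1*21904 - 32264 + 276)/366 + 10151)*(-38810 + (-6655 + 96*(1/66))/5067) = ((-21904 - 32264 + 276)/366 + 10151)*(-38810 + (-6655 + 16/11)*(1/5067)) = ((1/366)*(-53892) + 10151)*(-38810 - 73189/11*1/5067) = (-8982/61 + 10151)*(-38810 - 73189/55737) = (610229/61)*(-2163226159/55737) = -1320063335780411/3399957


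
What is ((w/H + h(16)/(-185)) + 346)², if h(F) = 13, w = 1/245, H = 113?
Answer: 125564933108233476/1049282679025 ≈ 1.1967e+5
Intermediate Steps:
w = 1/245 ≈ 0.0040816
((w/H + h(16)/(-185)) + 346)² = (((1/245)/113 + 13/(-185)) + 346)² = (((1/245)*(1/113) + 13*(-1/185)) + 346)² = ((1/27685 - 13/185) + 346)² = (-71944/1024345 + 346)² = (354351426/1024345)² = 125564933108233476/1049282679025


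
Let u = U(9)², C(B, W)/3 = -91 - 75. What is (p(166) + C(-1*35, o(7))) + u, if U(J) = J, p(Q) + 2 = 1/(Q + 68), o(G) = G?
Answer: -98045/234 ≈ -419.00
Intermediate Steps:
p(Q) = -2 + 1/(68 + Q) (p(Q) = -2 + 1/(Q + 68) = -2 + 1/(68 + Q))
C(B, W) = -498 (C(B, W) = 3*(-91 - 75) = 3*(-166) = -498)
u = 81 (u = 9² = 81)
(p(166) + C(-1*35, o(7))) + u = ((-135 - 2*166)/(68 + 166) - 498) + 81 = ((-135 - 332)/234 - 498) + 81 = ((1/234)*(-467) - 498) + 81 = (-467/234 - 498) + 81 = -116999/234 + 81 = -98045/234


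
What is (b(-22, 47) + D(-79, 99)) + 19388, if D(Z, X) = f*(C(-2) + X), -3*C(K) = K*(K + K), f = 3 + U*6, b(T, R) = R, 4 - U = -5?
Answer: 24926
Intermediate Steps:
U = 9 (U = 4 - 1*(-5) = 4 + 5 = 9)
f = 57 (f = 3 + 9*6 = 3 + 54 = 57)
C(K) = -2*K²/3 (C(K) = -K*(K + K)/3 = -K*2*K/3 = -2*K²/3)
D(Z, X) = -152 + 57*X (D(Z, X) = 57*(-⅔*(-2)² + X) = 57*(-⅔*4 + X) = 57*(-8/3 + X) = -152 + 57*X)
(b(-22, 47) + D(-79, 99)) + 19388 = (47 + (-152 + 57*99)) + 19388 = (47 + (-152 + 5643)) + 19388 = (47 + 5491) + 19388 = 5538 + 19388 = 24926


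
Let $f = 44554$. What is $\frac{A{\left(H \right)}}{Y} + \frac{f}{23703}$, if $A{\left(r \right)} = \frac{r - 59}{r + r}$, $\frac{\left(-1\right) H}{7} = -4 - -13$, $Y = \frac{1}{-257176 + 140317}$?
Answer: $- \frac{18773514955}{165921} \approx -1.1315 \cdot 10^{5}$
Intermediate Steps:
$Y = - \frac{1}{116859}$ ($Y = \frac{1}{-116859} = - \frac{1}{116859} \approx -8.5573 \cdot 10^{-6}$)
$H = -63$ ($H = - 7 \left(-4 - -13\right) = - 7 \left(-4 + 13\right) = \left(-7\right) 9 = -63$)
$A{\left(r \right)} = \frac{-59 + r}{2 r}$
$\frac{A{\left(H \right)}}{Y} + \frac{f}{23703} = \frac{\frac{1}{2} \frac{1}{-63} \left(-59 - 63\right)}{- \frac{1}{116859}} + \frac{44554}{23703} = \frac{1}{2} \left(- \frac{1}{63}\right) \left(-122\right) \left(-116859\right) + 44554 \cdot \frac{1}{23703} = \frac{61}{63} \left(-116859\right) + \frac{44554}{23703} = - \frac{2376133}{21} + \frac{44554}{23703} = - \frac{18773514955}{165921}$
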